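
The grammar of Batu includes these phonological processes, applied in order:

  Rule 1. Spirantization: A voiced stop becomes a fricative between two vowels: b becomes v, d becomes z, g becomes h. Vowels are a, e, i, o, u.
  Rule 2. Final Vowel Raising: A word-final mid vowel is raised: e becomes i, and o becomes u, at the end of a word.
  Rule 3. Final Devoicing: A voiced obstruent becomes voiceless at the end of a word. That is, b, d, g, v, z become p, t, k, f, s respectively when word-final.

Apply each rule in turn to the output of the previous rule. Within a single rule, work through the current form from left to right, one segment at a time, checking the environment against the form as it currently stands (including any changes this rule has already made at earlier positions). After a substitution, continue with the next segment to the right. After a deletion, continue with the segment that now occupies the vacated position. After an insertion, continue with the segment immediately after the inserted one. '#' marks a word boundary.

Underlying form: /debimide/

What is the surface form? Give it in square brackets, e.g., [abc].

[devimizi]

Rule 1 Spirantization: [debimide] → [devimize]
Rule 2 Final Vowel Raising: [devimize] → [devimizi]
Rule 3 Final Devoicing: no change — [devimizi]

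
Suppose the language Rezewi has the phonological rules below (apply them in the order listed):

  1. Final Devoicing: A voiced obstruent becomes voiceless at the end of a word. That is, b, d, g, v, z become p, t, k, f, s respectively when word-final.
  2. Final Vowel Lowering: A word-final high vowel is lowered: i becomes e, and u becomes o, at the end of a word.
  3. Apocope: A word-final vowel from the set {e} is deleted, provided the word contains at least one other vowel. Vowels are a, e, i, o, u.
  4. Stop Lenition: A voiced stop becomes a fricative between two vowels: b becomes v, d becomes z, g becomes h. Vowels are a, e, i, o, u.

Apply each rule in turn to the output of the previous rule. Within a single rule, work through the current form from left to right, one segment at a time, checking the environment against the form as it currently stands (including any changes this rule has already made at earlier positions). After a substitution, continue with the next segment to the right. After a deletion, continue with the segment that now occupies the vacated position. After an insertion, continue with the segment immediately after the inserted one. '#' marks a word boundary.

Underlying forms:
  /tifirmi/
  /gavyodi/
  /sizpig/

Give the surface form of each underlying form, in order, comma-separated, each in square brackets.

/tifirmi/:
  1 Final Devoicing: no change — [tifirmi]
  2 Final Vowel Lowering: [tifirmi] → [tifirme]
  3 Apocope: [tifirme] → [tifirm]
  4 Stop Lenition: no change — [tifirm]
/gavyodi/:
  1 Final Devoicing: no change — [gavyodi]
  2 Final Vowel Lowering: [gavyodi] → [gavyode]
  3 Apocope: [gavyode] → [gavyod]
  4 Stop Lenition: no change — [gavyod]
/sizpig/:
  1 Final Devoicing: [sizpig] → [sizpik]
  2 Final Vowel Lowering: no change — [sizpik]
  3 Apocope: no change — [sizpik]
  4 Stop Lenition: no change — [sizpik]

[tifirm], [gavyod], [sizpik]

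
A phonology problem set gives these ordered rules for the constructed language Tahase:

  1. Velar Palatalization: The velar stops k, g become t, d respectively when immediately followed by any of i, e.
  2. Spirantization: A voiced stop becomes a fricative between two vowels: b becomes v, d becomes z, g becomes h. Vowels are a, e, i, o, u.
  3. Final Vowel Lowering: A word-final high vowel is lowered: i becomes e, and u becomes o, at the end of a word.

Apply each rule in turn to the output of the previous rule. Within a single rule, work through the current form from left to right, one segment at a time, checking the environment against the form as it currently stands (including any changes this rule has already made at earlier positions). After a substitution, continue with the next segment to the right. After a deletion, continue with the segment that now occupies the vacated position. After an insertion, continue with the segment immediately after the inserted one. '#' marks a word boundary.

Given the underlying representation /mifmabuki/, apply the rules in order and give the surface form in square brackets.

1 Velar Palatalization: [mifmabuki] → [mifmabuti]
2 Spirantization: [mifmabuti] → [mifmavuti]
3 Final Vowel Lowering: [mifmavuti] → [mifmavute]

[mifmavute]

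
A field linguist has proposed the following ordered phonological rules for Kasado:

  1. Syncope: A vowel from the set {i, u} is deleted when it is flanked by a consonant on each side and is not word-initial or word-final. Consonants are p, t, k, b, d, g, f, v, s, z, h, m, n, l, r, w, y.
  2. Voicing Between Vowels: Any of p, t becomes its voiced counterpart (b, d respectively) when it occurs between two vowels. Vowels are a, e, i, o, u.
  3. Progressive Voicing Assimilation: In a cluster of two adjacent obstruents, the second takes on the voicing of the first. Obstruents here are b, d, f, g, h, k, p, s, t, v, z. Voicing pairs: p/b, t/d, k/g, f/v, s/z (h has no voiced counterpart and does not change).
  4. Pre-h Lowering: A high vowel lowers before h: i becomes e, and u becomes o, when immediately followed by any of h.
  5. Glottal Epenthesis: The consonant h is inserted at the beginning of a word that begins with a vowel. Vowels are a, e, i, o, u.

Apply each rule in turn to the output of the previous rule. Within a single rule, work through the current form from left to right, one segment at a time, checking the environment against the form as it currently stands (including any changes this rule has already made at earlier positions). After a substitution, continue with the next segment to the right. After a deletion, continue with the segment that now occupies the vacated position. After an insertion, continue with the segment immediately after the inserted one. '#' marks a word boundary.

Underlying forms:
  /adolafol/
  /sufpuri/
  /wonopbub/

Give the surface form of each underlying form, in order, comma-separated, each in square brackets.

/adolafol/:
  1 Syncope: no change — [adolafol]
  2 Voicing Between Vowels: no change — [adolafol]
  3 Progressive Voicing Assimilation: no change — [adolafol]
  4 Pre-h Lowering: no change — [adolafol]
  5 Glottal Epenthesis: [adolafol] → [hadolafol]
/sufpuri/:
  1 Syncope: [sufpuri] → [sfpri]
  2 Voicing Between Vowels: no change — [sfpri]
  3 Progressive Voicing Assimilation: no change — [sfpri]
  4 Pre-h Lowering: no change — [sfpri]
  5 Glottal Epenthesis: no change — [sfpri]
/wonopbub/:
  1 Syncope: [wonopbub] → [wonopbb]
  2 Voicing Between Vowels: no change — [wonopbb]
  3 Progressive Voicing Assimilation: [wonopbb] → [wonoppp]
  4 Pre-h Lowering: no change — [wonoppp]
  5 Glottal Epenthesis: no change — [wonoppp]

[hadolafol], [sfpri], [wonoppp]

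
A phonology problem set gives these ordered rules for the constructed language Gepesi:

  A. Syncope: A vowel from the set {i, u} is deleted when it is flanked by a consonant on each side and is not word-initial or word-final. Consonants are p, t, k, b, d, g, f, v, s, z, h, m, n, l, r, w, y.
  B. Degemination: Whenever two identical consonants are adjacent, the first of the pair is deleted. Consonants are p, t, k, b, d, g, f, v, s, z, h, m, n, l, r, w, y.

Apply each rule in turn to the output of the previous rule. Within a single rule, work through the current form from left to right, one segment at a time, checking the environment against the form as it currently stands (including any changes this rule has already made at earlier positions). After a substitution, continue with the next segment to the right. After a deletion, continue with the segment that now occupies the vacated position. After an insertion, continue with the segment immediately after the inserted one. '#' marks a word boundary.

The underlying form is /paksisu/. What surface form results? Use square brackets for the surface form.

A Syncope: [paksisu] → [pakssu]
B Degemination: [pakssu] → [paksu]

[paksu]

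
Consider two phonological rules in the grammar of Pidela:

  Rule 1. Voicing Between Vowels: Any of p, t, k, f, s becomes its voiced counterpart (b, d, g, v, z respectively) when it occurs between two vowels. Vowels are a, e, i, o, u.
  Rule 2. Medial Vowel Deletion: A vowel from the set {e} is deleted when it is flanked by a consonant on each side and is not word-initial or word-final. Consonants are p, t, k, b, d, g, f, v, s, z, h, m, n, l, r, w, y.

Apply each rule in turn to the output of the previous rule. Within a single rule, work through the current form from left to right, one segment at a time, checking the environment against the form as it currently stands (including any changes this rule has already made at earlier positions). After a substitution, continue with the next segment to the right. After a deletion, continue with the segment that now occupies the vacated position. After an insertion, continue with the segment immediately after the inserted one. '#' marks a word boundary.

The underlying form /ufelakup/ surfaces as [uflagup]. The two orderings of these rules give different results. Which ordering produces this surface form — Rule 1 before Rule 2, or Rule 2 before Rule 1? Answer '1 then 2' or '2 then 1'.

Order 1 then 2:
  1 Voicing Between Vowels: [ufelakup] → [uvelagup]
  2 Medial Vowel Deletion: [uvelagup] → [uvlagup]
  result: [uvlagup]
Order 2 then 1:
  2 Medial Vowel Deletion: [ufelakup] → [uflakup]
  1 Voicing Between Vowels: [uflakup] → [uflagup]
  result: [uflagup]

2 then 1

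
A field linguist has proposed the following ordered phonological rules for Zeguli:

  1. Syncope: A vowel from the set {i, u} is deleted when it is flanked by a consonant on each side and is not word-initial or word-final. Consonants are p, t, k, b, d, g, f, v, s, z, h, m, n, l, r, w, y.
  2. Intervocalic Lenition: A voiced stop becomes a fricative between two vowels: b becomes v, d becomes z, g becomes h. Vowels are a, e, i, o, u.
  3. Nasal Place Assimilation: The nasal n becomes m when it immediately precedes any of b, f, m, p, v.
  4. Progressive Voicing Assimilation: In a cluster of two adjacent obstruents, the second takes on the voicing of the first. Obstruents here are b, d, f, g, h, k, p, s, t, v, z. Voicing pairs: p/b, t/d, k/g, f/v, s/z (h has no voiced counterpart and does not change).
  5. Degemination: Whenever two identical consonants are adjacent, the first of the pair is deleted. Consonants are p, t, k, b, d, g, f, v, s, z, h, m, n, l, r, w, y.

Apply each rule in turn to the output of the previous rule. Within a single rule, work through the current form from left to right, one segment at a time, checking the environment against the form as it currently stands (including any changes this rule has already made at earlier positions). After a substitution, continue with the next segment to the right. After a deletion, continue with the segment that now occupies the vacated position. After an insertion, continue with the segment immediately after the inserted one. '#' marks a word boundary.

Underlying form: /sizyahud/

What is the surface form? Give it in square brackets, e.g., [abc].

1 Syncope: [sizyahud] → [szyahd]
2 Intervocalic Lenition: no change — [szyahd]
3 Nasal Place Assimilation: no change — [szyahd]
4 Progressive Voicing Assimilation: [szyahd] → [ssyaht]
5 Degemination: [ssyaht] → [syaht]

[syaht]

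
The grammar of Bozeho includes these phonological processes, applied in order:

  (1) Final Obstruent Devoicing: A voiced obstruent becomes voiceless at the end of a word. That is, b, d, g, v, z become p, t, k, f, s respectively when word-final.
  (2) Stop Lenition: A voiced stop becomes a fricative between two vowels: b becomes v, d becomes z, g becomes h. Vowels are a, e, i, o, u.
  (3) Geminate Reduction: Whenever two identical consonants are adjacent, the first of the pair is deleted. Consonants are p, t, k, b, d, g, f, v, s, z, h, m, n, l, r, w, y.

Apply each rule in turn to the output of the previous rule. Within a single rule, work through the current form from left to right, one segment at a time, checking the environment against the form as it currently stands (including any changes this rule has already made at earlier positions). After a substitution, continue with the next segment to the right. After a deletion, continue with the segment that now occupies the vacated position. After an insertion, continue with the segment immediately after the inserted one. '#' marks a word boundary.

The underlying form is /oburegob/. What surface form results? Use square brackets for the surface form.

[ovurehop]

(1) Final Obstruent Devoicing: [oburegob] → [oburegop]
(2) Stop Lenition: [oburegop] → [ovurehop]
(3) Geminate Reduction: no change — [ovurehop]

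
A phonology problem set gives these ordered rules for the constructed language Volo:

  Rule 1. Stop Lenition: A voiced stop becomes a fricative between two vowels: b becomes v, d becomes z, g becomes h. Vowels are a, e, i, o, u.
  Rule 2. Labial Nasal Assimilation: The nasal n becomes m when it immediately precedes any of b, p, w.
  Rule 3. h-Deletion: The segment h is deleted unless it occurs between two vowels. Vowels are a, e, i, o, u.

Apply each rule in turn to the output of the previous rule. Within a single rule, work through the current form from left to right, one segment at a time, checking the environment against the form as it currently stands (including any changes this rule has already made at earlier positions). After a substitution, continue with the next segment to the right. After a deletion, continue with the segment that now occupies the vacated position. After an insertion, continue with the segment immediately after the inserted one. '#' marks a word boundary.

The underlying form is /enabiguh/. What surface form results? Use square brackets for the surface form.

[enavihu]

Rule 1 Stop Lenition: [enabiguh] → [enavihuh]
Rule 2 Labial Nasal Assimilation: no change — [enavihuh]
Rule 3 h-Deletion: [enavihuh] → [enavihu]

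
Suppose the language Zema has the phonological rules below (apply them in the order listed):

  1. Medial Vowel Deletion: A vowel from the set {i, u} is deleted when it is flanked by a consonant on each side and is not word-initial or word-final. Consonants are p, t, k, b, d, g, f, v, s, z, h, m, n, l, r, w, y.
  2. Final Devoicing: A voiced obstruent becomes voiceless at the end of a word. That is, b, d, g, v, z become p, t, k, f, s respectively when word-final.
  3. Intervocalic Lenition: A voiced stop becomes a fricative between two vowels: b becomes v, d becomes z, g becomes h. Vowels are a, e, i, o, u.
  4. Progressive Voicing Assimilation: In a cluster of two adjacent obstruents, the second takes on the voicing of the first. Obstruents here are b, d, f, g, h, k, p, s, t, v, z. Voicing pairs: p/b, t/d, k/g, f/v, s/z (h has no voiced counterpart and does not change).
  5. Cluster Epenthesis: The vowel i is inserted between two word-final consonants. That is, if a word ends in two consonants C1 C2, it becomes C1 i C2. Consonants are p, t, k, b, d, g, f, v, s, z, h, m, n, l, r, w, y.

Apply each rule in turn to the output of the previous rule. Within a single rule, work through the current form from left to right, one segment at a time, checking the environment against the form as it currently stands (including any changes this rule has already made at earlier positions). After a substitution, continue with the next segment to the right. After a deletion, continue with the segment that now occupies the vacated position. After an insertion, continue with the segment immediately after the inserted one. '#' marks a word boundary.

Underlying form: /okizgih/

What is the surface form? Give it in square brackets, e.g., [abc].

[okskih]

1 Medial Vowel Deletion: [okizgih] → [okzgh]
2 Final Devoicing: no change — [okzgh]
3 Intervocalic Lenition: no change — [okzgh]
4 Progressive Voicing Assimilation: [okzgh] → [okskh]
5 Cluster Epenthesis: [okskh] → [okskih]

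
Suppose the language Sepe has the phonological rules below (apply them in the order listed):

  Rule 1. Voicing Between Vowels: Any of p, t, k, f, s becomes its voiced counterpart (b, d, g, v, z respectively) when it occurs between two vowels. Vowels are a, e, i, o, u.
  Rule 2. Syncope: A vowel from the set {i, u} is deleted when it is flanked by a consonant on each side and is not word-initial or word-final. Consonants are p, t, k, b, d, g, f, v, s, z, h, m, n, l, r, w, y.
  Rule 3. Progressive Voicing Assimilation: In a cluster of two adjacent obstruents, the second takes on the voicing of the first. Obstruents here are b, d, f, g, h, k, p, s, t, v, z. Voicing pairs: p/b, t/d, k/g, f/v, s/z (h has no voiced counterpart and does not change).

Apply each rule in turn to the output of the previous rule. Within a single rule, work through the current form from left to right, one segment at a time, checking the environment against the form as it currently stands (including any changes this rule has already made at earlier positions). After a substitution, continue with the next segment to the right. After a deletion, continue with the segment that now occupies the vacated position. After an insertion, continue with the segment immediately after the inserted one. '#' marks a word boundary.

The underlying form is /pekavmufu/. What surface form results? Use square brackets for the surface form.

Rule 1 Voicing Between Vowels: [pekavmufu] → [pegavmuvu]
Rule 2 Syncope: [pegavmuvu] → [pegavmvu]
Rule 3 Progressive Voicing Assimilation: no change — [pegavmvu]

[pegavmvu]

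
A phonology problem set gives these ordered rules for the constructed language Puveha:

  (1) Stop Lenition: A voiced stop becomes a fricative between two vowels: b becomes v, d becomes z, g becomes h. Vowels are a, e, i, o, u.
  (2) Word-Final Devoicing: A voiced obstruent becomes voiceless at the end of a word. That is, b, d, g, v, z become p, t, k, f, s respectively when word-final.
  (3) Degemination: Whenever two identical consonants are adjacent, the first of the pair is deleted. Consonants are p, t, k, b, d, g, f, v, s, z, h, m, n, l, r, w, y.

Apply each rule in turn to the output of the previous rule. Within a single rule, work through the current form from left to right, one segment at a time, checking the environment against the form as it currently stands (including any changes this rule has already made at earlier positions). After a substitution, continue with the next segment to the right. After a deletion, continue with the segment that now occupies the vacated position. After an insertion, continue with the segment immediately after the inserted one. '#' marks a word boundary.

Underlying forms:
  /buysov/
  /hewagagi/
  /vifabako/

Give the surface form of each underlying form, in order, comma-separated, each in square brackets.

/buysov/:
  (1) Stop Lenition: no change — [buysov]
  (2) Word-Final Devoicing: [buysov] → [buysof]
  (3) Degemination: no change — [buysof]
/hewagagi/:
  (1) Stop Lenition: [hewagagi] → [hewahahi]
  (2) Word-Final Devoicing: no change — [hewahahi]
  (3) Degemination: no change — [hewahahi]
/vifabako/:
  (1) Stop Lenition: [vifabako] → [vifavako]
  (2) Word-Final Devoicing: no change — [vifavako]
  (3) Degemination: no change — [vifavako]

[buysof], [hewahahi], [vifavako]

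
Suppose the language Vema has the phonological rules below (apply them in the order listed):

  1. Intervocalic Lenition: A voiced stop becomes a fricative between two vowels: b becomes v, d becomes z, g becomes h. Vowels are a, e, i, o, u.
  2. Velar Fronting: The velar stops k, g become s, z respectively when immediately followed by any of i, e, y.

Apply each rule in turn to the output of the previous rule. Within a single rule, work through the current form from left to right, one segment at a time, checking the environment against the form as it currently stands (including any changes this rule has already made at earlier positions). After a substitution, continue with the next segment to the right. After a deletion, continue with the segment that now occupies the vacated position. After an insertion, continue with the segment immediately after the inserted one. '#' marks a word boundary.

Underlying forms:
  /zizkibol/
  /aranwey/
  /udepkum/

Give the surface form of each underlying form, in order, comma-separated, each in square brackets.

/zizkibol/:
  1 Intervocalic Lenition: [zizkibol] → [zizkivol]
  2 Velar Fronting: [zizkivol] → [zizsivol]
/aranwey/:
  1 Intervocalic Lenition: no change — [aranwey]
  2 Velar Fronting: no change — [aranwey]
/udepkum/:
  1 Intervocalic Lenition: [udepkum] → [uzepkum]
  2 Velar Fronting: no change — [uzepkum]

[zizsivol], [aranwey], [uzepkum]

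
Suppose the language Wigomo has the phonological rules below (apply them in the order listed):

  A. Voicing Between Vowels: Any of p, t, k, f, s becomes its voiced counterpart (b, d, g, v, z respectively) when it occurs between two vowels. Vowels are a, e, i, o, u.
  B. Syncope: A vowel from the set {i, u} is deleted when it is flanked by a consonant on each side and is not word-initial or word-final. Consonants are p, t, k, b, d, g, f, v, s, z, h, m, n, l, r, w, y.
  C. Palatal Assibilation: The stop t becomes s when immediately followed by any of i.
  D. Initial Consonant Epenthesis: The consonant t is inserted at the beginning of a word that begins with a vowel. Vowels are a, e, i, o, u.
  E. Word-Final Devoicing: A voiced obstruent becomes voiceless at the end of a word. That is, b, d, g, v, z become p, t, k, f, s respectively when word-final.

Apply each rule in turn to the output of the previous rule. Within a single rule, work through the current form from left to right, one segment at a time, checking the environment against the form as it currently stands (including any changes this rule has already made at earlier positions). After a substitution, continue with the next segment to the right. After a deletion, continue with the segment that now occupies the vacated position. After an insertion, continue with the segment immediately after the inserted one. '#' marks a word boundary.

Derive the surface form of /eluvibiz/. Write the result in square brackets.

A Voicing Between Vowels: no change — [eluvibiz]
B Syncope: [eluvibiz] → [elvbz]
C Palatal Assibilation: no change — [elvbz]
D Initial Consonant Epenthesis: [elvbz] → [telvbz]
E Word-Final Devoicing: [telvbz] → [telvbs]

[telvbs]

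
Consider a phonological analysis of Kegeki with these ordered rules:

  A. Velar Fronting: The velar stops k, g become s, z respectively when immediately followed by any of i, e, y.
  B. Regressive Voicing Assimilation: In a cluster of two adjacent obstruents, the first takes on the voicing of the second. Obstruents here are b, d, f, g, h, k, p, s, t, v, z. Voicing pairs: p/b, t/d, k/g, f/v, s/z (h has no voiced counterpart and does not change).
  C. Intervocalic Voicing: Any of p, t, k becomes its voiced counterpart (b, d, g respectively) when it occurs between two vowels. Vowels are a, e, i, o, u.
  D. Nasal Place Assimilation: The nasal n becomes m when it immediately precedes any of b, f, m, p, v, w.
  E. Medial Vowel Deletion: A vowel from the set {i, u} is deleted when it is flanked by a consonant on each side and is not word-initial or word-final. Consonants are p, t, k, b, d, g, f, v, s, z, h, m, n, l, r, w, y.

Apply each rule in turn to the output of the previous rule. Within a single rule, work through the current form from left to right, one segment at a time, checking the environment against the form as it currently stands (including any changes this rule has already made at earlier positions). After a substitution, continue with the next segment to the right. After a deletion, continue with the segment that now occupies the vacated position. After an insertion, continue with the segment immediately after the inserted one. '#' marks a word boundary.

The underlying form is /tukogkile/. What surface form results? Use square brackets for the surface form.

A Velar Fronting: [tukogkile] → [tukogsile]
B Regressive Voicing Assimilation: [tukogsile] → [tukoksile]
C Intervocalic Voicing: [tukoksile] → [tugoksile]
D Nasal Place Assimilation: no change — [tugoksile]
E Medial Vowel Deletion: [tugoksile] → [tgoksle]

[tgoksle]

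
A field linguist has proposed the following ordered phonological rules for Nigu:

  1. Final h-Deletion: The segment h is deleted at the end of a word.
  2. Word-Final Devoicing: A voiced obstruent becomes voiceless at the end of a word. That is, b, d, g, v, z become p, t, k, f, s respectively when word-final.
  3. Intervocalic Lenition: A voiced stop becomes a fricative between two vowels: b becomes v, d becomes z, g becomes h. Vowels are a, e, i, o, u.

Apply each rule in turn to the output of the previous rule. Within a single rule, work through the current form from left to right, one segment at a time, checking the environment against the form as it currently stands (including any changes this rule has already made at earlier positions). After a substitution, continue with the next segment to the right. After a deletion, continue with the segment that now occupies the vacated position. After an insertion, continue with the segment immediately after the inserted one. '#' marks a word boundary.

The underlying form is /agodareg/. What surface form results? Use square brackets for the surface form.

[ahozarek]

1 Final h-Deletion: no change — [agodareg]
2 Word-Final Devoicing: [agodareg] → [agodarek]
3 Intervocalic Lenition: [agodarek] → [ahozarek]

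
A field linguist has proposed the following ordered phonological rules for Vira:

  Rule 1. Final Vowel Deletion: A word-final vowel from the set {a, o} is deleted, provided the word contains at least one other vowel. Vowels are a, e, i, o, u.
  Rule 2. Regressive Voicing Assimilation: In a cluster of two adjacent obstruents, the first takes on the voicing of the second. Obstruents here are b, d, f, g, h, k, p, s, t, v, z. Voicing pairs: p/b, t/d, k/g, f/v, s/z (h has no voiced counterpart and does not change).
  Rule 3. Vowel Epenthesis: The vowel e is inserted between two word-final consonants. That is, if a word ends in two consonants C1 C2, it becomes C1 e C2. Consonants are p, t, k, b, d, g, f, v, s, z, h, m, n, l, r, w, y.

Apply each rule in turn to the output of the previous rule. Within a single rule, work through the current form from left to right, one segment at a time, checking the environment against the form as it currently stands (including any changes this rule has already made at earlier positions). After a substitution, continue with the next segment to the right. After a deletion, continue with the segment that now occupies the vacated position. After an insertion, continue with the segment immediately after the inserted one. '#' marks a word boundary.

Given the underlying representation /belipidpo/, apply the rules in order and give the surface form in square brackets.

Rule 1 Final Vowel Deletion: [belipidpo] → [belipidp]
Rule 2 Regressive Voicing Assimilation: [belipidp] → [belipitp]
Rule 3 Vowel Epenthesis: [belipitp] → [belipitep]

[belipitep]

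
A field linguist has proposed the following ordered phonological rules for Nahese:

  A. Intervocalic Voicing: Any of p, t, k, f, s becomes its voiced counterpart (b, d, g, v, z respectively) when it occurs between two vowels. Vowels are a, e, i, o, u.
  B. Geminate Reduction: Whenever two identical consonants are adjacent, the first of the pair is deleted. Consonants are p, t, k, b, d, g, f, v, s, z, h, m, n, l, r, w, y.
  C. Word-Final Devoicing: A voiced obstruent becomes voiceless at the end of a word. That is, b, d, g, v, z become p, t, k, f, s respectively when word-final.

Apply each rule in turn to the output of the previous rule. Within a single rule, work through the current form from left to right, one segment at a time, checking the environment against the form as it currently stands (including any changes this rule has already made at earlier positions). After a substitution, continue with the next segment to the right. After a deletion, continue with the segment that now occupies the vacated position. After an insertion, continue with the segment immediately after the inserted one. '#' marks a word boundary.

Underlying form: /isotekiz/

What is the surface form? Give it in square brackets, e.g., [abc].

[izodegis]

A Intervocalic Voicing: [isotekiz] → [izodegiz]
B Geminate Reduction: no change — [izodegiz]
C Word-Final Devoicing: [izodegiz] → [izodegis]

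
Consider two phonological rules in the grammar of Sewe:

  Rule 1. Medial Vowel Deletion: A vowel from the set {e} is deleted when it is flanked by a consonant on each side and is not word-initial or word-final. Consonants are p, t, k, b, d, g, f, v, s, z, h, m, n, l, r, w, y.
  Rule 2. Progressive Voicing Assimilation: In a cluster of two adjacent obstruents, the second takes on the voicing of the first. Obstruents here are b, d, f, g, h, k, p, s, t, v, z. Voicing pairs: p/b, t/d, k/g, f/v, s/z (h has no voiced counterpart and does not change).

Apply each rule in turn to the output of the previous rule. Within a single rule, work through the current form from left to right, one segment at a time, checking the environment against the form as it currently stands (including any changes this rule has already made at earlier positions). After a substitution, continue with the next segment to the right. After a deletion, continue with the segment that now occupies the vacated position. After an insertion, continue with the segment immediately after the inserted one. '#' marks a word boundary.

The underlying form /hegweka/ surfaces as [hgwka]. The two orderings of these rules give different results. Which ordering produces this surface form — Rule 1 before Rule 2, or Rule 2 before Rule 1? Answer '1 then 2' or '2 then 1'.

Order 1 then 2:
  1 Medial Vowel Deletion: [hegweka] → [hgwka]
  2 Progressive Voicing Assimilation: [hgwka] → [hkwka]
  result: [hkwka]
Order 2 then 1:
  2 Progressive Voicing Assimilation: no change — [hegweka]
  1 Medial Vowel Deletion: [hegweka] → [hgwka]
  result: [hgwka]

2 then 1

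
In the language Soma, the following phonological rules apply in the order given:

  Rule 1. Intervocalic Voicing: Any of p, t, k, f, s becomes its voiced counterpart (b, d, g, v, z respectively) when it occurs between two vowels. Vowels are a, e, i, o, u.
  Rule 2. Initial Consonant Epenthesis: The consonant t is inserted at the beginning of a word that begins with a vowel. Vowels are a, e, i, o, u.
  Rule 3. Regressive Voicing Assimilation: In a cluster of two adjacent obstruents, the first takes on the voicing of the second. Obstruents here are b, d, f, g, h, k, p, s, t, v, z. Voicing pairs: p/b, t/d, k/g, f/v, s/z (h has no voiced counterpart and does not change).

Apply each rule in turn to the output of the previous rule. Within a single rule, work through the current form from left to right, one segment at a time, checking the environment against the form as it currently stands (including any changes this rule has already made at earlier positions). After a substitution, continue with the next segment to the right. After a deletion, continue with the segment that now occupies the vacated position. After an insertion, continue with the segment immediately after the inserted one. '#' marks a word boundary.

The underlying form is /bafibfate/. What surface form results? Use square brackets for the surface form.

Rule 1 Intervocalic Voicing: [bafibfate] → [bavibfade]
Rule 2 Initial Consonant Epenthesis: no change — [bavibfade]
Rule 3 Regressive Voicing Assimilation: [bavibfade] → [bavipfade]

[bavipfade]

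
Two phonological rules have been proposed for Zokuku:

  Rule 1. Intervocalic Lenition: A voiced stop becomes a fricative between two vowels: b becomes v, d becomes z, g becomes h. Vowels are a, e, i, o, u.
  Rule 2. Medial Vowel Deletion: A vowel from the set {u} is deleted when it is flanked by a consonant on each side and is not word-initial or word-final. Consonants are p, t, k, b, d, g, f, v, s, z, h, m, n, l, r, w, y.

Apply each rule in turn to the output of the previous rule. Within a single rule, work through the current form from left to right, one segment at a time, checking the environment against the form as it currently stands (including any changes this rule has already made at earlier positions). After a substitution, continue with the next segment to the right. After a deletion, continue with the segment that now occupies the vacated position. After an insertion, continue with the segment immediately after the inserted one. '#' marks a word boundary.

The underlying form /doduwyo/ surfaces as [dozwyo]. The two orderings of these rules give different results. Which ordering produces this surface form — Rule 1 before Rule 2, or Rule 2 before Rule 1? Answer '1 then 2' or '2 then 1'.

Order 1 then 2:
  1 Intervocalic Lenition: [doduwyo] → [dozuwyo]
  2 Medial Vowel Deletion: [dozuwyo] → [dozwyo]
  result: [dozwyo]
Order 2 then 1:
  2 Medial Vowel Deletion: [doduwyo] → [dodwyo]
  1 Intervocalic Lenition: no change — [dodwyo]
  result: [dodwyo]

1 then 2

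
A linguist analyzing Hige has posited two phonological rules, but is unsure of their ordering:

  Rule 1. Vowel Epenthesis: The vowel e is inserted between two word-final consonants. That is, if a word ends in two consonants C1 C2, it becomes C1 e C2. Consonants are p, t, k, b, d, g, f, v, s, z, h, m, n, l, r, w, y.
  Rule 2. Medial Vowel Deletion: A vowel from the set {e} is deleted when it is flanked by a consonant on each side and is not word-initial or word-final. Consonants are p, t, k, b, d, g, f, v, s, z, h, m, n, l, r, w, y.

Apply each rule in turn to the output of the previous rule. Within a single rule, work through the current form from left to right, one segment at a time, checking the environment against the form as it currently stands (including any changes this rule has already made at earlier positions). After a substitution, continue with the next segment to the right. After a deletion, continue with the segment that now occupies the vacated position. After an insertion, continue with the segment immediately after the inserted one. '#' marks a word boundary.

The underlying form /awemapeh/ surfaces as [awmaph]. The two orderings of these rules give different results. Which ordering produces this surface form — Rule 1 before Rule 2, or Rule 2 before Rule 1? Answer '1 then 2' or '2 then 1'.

1 then 2

Order 1 then 2:
  1 Vowel Epenthesis: no change — [awemapeh]
  2 Medial Vowel Deletion: [awemapeh] → [awmaph]
  result: [awmaph]
Order 2 then 1:
  2 Medial Vowel Deletion: [awemapeh] → [awmaph]
  1 Vowel Epenthesis: [awmaph] → [awmapeh]
  result: [awmapeh]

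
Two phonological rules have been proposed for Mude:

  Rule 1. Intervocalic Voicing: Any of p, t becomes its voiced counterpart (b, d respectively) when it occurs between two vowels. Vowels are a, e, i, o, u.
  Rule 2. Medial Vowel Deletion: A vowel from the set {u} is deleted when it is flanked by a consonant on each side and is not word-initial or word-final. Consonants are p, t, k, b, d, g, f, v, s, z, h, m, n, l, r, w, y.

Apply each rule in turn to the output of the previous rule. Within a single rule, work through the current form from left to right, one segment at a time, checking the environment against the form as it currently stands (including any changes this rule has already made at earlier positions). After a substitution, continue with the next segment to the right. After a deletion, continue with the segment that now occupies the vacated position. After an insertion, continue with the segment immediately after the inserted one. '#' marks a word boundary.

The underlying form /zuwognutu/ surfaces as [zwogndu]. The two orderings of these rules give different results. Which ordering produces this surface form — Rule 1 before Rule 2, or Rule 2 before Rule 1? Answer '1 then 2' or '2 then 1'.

1 then 2

Order 1 then 2:
  1 Intervocalic Voicing: [zuwognutu] → [zuwognudu]
  2 Medial Vowel Deletion: [zuwognudu] → [zwogndu]
  result: [zwogndu]
Order 2 then 1:
  2 Medial Vowel Deletion: [zuwognutu] → [zwogntu]
  1 Intervocalic Voicing: no change — [zwogntu]
  result: [zwogntu]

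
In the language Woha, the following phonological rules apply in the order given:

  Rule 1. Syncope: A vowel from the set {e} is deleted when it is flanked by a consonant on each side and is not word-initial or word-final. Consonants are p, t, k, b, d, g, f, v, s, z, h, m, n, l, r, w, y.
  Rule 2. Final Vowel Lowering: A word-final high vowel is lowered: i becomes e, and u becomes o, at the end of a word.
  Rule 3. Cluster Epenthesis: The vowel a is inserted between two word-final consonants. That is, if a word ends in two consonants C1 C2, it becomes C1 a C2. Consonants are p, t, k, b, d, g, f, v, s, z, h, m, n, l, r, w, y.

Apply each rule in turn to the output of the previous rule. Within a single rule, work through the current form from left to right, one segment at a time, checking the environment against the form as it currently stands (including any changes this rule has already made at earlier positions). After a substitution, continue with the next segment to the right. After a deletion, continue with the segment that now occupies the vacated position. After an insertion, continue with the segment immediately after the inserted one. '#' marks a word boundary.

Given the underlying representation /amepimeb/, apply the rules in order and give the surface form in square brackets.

Rule 1 Syncope: [amepimeb] → [ampimb]
Rule 2 Final Vowel Lowering: no change — [ampimb]
Rule 3 Cluster Epenthesis: [ampimb] → [ampimab]

[ampimab]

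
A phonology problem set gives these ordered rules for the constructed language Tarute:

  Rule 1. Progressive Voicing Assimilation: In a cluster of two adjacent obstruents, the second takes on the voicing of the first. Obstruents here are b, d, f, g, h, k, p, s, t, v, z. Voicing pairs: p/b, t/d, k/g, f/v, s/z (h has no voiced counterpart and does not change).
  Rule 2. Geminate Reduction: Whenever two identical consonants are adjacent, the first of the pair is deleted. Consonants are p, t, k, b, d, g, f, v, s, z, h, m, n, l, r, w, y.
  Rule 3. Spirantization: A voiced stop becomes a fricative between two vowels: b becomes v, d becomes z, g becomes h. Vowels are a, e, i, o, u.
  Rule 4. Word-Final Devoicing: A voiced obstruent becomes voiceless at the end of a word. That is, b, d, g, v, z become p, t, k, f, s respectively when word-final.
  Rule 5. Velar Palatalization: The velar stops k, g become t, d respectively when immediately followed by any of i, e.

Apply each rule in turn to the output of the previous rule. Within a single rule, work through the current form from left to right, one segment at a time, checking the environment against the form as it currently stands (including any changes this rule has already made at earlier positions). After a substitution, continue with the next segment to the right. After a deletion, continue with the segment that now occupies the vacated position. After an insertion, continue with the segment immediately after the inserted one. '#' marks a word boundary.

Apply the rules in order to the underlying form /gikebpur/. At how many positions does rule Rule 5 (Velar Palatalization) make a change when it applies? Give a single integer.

2

Rule 1 Progressive Voicing Assimilation: [gikebpur] → [gikebbur]
Rule 2 Geminate Reduction: [gikebbur] → [gikebur]
Rule 3 Spirantization: [gikebur] → [gikevur]
Rule 4 Word-Final Devoicing: no change — [gikevur]
Rule 5 Velar Palatalization: [gikevur] → [ditevur]
Rule Rule 5 changed 2 position(s).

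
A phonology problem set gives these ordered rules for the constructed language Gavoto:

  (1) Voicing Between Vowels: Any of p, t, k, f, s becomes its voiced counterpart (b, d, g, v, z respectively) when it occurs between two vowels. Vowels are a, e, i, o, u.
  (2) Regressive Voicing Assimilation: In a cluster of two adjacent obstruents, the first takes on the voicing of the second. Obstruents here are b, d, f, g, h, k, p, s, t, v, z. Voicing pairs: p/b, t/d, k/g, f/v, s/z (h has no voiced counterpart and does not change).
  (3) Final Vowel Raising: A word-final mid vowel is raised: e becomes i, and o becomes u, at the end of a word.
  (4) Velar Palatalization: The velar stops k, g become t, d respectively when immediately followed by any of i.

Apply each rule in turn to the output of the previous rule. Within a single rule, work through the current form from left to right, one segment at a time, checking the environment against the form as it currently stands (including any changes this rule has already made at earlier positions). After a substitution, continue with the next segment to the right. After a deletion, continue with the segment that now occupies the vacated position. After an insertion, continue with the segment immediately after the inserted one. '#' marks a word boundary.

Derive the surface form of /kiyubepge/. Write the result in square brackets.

[tiyubebdi]

(1) Voicing Between Vowels: no change — [kiyubepge]
(2) Regressive Voicing Assimilation: [kiyubepge] → [kiyubebge]
(3) Final Vowel Raising: [kiyubebge] → [kiyubebgi]
(4) Velar Palatalization: [kiyubebgi] → [tiyubebdi]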